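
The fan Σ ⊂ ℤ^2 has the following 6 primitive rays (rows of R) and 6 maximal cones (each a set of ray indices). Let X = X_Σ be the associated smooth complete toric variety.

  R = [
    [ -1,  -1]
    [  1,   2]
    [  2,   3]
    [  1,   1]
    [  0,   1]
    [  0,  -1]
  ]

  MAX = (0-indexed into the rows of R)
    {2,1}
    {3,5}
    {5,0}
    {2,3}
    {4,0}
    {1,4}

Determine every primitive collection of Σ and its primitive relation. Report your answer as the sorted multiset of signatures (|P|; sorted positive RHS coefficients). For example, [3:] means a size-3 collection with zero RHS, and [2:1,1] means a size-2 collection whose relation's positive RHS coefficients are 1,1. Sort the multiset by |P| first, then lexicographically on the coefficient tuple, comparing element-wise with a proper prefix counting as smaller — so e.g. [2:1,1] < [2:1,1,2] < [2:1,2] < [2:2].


Δ(Σ) — 6 vertices, 9 min non-faces:

  P={0,3}:  v_{0} + v_{3} = 0 — sig = [2:]
  P={4,5}:  v_{4} + v_{5} = 0 — sig = [2:]
  P={0,1}:  v_{0} + v_{1} = v_{4} — sig = [2:1]
  P={0,2}:  v_{0} + v_{2} = v_{1} — sig = [2:1]
  P={1,3}:  v_{1} + v_{3} = v_{2} — sig = [2:1]
  P={1,5}:  v_{1} + v_{5} = v_{3} — sig = [2:1]
  P={3,4}:  v_{3} + v_{4} = v_{1} — sig = [2:1]
  P={2,4}:  v_{2} + v_{4} = 2·v_{1} — sig = [2:2]
  P={2,5}:  v_{2} + v_{5} = 2·v_{3} — sig = [2:2]

so the primitive-relation signature multiset is
    |P|=2: 9 collections, coeffs (), (), (1), (1), (1), (1), (1), (2), (2)


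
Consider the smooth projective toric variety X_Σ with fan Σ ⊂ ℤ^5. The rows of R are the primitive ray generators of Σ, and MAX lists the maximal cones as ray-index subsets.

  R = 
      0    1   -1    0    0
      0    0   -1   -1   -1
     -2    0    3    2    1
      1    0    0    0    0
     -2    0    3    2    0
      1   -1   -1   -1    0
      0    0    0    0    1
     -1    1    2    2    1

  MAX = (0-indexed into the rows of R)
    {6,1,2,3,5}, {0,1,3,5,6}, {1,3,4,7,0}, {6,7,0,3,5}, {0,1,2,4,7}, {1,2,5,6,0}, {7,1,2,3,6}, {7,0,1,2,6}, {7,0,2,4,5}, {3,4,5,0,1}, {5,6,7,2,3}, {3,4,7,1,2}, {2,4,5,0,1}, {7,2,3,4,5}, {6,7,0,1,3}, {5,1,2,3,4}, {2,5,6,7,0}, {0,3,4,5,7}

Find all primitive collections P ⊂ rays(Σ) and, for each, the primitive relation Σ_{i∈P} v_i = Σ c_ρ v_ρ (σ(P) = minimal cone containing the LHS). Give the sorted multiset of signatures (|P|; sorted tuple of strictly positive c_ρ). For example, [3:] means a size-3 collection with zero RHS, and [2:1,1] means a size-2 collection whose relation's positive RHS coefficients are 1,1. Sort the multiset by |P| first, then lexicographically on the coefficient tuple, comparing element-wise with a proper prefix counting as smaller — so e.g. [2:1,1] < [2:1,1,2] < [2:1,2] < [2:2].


3 collections generate NE(X_Σ); each relation:

  P={4,6}:  v_{4} + v_{6} = v_{2}  so sig = [2:1]
  P={1,5,7}:  v_{1} + v_{5} + v_{7} = 0  so sig = [3:]
  P={0,2,3}:  v_{0} + v_{2} + v_{3} = v_{7}  so sig = [3:1]

Hence PRS(X_Σ) =
    |P|=2: 1 collection, coeffs (1)
    |P|=3: 2 collections, coeffs (), (1)


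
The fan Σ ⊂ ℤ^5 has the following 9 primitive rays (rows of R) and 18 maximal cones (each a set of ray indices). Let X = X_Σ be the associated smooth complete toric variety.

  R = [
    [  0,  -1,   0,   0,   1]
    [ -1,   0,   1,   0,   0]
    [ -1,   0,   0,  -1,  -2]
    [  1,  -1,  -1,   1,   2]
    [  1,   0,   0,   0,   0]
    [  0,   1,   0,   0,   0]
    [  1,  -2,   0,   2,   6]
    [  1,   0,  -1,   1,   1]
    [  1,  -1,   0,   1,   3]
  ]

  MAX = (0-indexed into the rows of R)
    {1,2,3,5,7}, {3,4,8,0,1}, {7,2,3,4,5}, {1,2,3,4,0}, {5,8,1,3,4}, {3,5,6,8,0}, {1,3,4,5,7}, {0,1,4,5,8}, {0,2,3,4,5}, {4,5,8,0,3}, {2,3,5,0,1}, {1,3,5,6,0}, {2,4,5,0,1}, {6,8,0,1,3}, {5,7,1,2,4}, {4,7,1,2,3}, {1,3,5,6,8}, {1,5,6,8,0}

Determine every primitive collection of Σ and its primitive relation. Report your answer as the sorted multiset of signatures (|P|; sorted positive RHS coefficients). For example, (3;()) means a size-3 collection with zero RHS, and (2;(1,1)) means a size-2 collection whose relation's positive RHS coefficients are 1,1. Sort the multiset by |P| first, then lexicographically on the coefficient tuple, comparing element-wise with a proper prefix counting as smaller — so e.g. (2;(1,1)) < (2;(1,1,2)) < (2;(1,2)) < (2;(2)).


Primitive collections (9):

  {0,7}:  v_{0} + v_{7} = v_{3}  ⇒ sig = (2;(1))
  {2,8}:  v_{2} + v_{8} = v_{0}  ⇒ sig = (2;(1))
  {2,6}:  v_{2} + v_{6} = 2·v_{0} + v_{1} + v_{3} + v_{5}  ⇒ sig = (2;(1,1,1,2))
  {6,7}:  v_{6} + v_{7} = v_{1} + 2·v_{3} + v_{5} + v_{8}  ⇒ sig = (2;(1,1,1,2))
  {7,8}:  v_{7} + v_{8} = v_{1} + 2·v_{3} + v_{4} + v_{5}  ⇒ sig = (2;(1,1,1,2))
  {4,6}:  v_{4} + v_{6} = 2·v_{8}  ⇒ sig = (2;(2))
  {1,2,3,4,5}:  v_{1} + v_{2} + v_{3} + v_{4} + v_{5} = 0  ⇒ sig = (5;())
  {0,1,3,4,5}:  v_{0} + v_{1} + v_{3} + v_{4} + v_{5} = v_{8}  ⇒ sig = (5;(1))
  {0,1,3,5,8}:  v_{0} + v_{1} + v_{3} + v_{5} + v_{8} = v_{6}  ⇒ sig = (5;(1))

Sorted signature multiset PRS(X):
    |P|=2: 6 collections, coeffs (1), (1), (1,1,1,2), (1,1,1,2), (1,1,1,2), (2)
    |P|=5: 3 collections, coeffs (), (1), (1)


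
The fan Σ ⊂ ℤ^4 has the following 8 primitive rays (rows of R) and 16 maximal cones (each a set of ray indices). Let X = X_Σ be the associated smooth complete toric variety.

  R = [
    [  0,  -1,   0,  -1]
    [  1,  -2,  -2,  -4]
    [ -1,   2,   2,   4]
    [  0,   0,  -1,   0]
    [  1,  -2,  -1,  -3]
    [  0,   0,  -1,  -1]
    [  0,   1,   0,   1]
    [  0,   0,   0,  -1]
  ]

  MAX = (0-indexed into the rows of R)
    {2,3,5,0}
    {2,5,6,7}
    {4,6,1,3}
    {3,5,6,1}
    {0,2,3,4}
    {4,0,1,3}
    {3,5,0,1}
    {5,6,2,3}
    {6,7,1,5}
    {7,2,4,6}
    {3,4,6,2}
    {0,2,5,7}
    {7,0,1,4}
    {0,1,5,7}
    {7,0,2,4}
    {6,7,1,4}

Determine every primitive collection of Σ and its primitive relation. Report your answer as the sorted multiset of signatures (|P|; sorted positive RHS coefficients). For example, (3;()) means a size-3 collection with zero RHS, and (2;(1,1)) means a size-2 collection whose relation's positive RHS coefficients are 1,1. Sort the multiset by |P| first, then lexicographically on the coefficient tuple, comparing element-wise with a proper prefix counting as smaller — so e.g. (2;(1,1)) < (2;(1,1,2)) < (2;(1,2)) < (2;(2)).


The 4 primitive collections of Σ (r=8, n=4):

  {0,6}:  v_{0} + v_{6} = 0  ⟹  sig = (2;())
  {1,2}:  v_{1} + v_{2} = 0  ⟹  sig = (2;())
  {3,7}:  v_{3} + v_{7} = v_{5}  ⟹  sig = (2;(1))
  {4,5}:  v_{4} + v_{5} = v_{1}  ⟹  sig = (2;(1))

Sorted signature multiset PRS(X):
    |P|=2: 4 collections, coeffs (), (), (1), (1)


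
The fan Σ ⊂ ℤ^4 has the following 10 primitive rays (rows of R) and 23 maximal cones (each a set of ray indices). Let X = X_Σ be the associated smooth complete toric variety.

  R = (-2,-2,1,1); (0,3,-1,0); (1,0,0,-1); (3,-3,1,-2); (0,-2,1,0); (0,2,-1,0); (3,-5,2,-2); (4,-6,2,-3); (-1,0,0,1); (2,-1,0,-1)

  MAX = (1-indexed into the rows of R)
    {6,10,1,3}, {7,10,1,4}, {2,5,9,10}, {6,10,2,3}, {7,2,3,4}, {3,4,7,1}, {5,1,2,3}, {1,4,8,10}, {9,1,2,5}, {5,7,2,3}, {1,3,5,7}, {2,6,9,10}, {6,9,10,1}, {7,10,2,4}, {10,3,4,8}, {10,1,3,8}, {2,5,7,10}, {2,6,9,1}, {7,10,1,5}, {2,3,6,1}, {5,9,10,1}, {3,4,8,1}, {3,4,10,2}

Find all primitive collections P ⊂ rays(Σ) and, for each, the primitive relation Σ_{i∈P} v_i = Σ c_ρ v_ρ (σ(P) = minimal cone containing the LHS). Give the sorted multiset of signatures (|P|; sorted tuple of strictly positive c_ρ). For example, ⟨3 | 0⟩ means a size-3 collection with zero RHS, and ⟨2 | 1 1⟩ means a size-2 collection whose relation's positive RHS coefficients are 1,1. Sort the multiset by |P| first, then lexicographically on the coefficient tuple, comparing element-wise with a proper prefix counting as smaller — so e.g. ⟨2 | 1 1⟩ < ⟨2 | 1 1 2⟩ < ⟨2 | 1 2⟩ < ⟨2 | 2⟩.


The 18 primitive collections of Σ (r=10, n=4):

  • {3,9}:  v_{3} + v_{9} = 0  so sig = ⟨2 | 0⟩
  • {5,6}:  v_{5} + v_{6} = 0  so sig = ⟨2 | 0⟩
  • {4,5}:  v_{4} + v_{5} = v_{7}  so sig = ⟨2 | 1⟩
  • {6,7}:  v_{6} + v_{7} = v_{4}  so sig = ⟨2 | 1⟩
  • {2,8}:  v_{2} + v_{8} = v_{3} + v_{4}  so sig = ⟨2 | 1 1⟩
  • {4,6}:  v_{4} + v_{6} = v_{3} + v_{10}  so sig = ⟨2 | 1 1⟩
  • {4,9}:  v_{4} + v_{9} = v_{5} + v_{10}  so sig = ⟨2 | 1 1⟩
  • {8,9}:  v_{8} + v_{9} = v_{1} + v_{4} + v_{10}  so sig = ⟨2 | 1 1 1⟩
  • {5,8}:  v_{5} + v_{8} = v_{1} + 2·v_{4}  so sig = ⟨2 | 1 2⟩
  • {7,9}:  v_{7} + v_{9} = 2·v_{5} + v_{10}  so sig = ⟨2 | 1 2⟩
  • {6,8}:  v_{6} + v_{8} = v_{1} + 2·v_{3} + 2·v_{10}  so sig = ⟨2 | 1 2 2⟩
  • {7,8}:  v_{7} + v_{8} = v_{1} + 3·v_{4}  so sig = ⟨2 | 1 3⟩
  • {1,2,10}:  v_{1} + v_{2} + v_{10} = 0  so sig = ⟨3 | 0⟩
  • {3,5,10}:  v_{3} + v_{5} + v_{10} = v_{4}  so sig = ⟨3 | 1⟩
  • {1,2,4}:  v_{1} + v_{2} + v_{4} = v_{3} + v_{5}  so sig = ⟨3 | 1 1⟩
  • {1,2,7}:  v_{1} + v_{2} + v_{7} = v_{3} + 2·v_{5}  so sig = ⟨3 | 1 2⟩
  • {3,7,10}:  v_{3} + v_{7} + v_{10} = 2·v_{4}  so sig = ⟨3 | 2⟩
  • {1,3,4,10}:  v_{1} + v_{3} + v_{4} + v_{10} = v_{8}  so sig = ⟨4 | 1⟩

so the primitive-relation signature multiset is
[⟨2 | 0⟩, ⟨2 | 0⟩, ⟨2 | 1⟩, ⟨2 | 1⟩, ⟨2 | 1 1⟩, ⟨2 | 1 1⟩, ⟨2 | 1 1⟩, ⟨2 | 1 1 1⟩, ⟨2 | 1 2⟩, ⟨2 | 1 2⟩, ⟨2 | 1 2 2⟩, ⟨2 | 1 3⟩, ⟨3 | 0⟩, ⟨3 | 1⟩, ⟨3 | 1 1⟩, ⟨3 | 1 2⟩, ⟨3 | 2⟩, ⟨4 | 1⟩]


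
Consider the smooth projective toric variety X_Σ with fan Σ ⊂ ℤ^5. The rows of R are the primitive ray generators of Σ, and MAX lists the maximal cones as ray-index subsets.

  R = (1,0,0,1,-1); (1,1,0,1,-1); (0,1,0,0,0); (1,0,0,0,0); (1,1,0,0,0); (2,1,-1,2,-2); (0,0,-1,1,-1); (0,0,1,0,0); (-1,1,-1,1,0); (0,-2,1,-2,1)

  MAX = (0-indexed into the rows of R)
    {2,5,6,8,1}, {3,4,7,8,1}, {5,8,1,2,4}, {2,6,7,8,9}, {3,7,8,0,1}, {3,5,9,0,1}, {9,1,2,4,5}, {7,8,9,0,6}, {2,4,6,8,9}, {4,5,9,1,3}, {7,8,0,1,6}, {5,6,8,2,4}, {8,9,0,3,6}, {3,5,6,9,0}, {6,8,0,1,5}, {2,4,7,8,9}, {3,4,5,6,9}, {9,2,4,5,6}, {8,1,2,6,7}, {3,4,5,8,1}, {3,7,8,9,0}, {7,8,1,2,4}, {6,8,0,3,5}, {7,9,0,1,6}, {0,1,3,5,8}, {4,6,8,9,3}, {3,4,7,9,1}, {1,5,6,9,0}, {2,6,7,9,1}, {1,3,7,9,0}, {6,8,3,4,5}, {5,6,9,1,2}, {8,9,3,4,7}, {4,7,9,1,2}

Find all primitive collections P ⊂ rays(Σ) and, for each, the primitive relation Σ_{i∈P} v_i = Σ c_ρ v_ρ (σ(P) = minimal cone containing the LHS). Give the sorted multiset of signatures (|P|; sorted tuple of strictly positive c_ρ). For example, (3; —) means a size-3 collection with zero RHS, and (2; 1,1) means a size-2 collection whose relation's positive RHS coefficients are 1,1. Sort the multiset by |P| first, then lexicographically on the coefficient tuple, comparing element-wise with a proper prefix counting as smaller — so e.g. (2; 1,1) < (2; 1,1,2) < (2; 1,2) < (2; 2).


10 minimal non-faces of Δ(Σ) (on 10 rays):

  P={0,2}:  v_{0} + v_{2} = v_{1}  so sig = (2; 1)
  P={2,3}:  v_{2} + v_{3} = v_{4}  so sig = (2; 1)
  P={0,4}:  v_{0} + v_{4} = v_{1} + v_{3}  so sig = (2; 1,1)
  P={5,7}:  v_{5} + v_{7} = v_{0} + v_{1}  so sig = (2; 1,1)
  P={1,8,9}:  v_{1} + v_{8} + v_{9} = 0  so sig = (3; —)
  P={1,3,6}:  v_{1} + v_{3} + v_{6} = v_{5}  so sig = (3; 1)
  P={3,6,7}:  v_{3} + v_{6} + v_{7} = v_{0}  so sig = (3; 1)
  P={4,6,7}:  v_{4} + v_{6} + v_{7} = v_{1}  so sig = (3; 1)
  P={1,4,6}:  v_{1} + v_{4} + v_{6} = v_{2} + v_{5}  so sig = (3; 1,1)
  P={5,8,9}:  v_{5} + v_{8} + v_{9} = v_{3} + v_{6}  so sig = (3; 1,1)

so the primitive-relation signature multiset is
    (2; 1)
    (2; 1)
    (2; 1,1)
    (2; 1,1)
    (3; —)
    (3; 1)
    (3; 1)
    (3; 1)
    (3; 1,1)
    (3; 1,1)


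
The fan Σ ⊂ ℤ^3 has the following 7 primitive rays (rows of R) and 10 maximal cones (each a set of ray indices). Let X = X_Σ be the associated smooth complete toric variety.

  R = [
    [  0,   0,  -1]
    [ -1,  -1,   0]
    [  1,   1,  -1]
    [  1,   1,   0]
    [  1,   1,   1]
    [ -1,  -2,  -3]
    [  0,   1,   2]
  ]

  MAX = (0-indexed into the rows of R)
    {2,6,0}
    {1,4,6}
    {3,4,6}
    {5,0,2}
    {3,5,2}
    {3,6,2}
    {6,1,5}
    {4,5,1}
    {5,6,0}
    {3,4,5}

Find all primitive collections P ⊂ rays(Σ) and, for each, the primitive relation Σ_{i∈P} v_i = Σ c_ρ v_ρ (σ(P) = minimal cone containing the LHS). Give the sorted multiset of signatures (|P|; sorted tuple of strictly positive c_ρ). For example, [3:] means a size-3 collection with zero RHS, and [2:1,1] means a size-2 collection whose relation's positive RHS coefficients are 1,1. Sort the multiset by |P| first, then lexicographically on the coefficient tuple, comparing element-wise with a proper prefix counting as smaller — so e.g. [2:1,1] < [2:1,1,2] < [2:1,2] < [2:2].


Σ has 9 primitive collections:

  P={1,3}:  v_{1} + v_{3} = 0 ; sig = [2:]
  P={0,3}:  v_{0} + v_{3} = v_{2} ; sig = [2:1]
  P={0,4}:  v_{0} + v_{4} = v_{3} ; sig = [2:1]
  P={1,2}:  v_{1} + v_{2} = v_{0} ; sig = [2:1]
  P={0,1}:  v_{0} + v_{1} = v_{5} + v_{6} ; sig = [2:1,1]
  P={2,4}:  v_{2} + v_{4} = 2·v_{3} ; sig = [2:2]
  P={4,5,6}:  v_{4} + v_{5} + v_{6} = 0 ; sig = [3:]
  P={3,5,6}:  v_{3} + v_{5} + v_{6} = v_{0} ; sig = [3:1]
  P={2,5,6}:  v_{2} + v_{5} + v_{6} = 2·v_{0} ; sig = [3:2]

Sorted signature multiset PRS(X):
[[2:], [2:1], [2:1], [2:1], [2:1,1], [2:2], [3:], [3:1], [3:2]]


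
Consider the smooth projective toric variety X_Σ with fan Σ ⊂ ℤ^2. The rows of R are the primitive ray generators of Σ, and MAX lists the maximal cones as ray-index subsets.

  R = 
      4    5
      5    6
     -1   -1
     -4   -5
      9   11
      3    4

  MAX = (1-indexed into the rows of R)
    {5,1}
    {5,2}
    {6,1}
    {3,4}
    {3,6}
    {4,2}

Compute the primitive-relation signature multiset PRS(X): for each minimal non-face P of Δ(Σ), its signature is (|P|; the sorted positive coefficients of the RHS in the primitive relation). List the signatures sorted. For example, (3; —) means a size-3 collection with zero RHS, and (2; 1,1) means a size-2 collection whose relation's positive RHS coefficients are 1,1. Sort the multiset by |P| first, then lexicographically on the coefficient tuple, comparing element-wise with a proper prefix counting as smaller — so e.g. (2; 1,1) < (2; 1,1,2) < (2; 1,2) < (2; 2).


The 9 primitive collections of Σ (r=6, n=2):

  {1,4}:  v_{1} + v_{4} = 0 ; sig = (2; —)
  {1,2}:  v_{1} + v_{2} = v_{5} ; sig = (2; 1)
  {1,3}:  v_{1} + v_{3} = v_{6} ; sig = (2; 1)
  {2,3}:  v_{2} + v_{3} = v_{1} ; sig = (2; 1)
  {4,5}:  v_{4} + v_{5} = v_{2} ; sig = (2; 1)
  {4,6}:  v_{4} + v_{6} = v_{3} ; sig = (2; 1)
  {2,6}:  v_{2} + v_{6} = 2·v_{1} ; sig = (2; 2)
  {3,5}:  v_{3} + v_{5} = 2·v_{1} ; sig = (2; 2)
  {5,6}:  v_{5} + v_{6} = 3·v_{1} ; sig = (2; 3)

Sorted signature multiset PRS(X):
    |P|=2: 9 collections, coeffs (), (1), (1), (1), (1), (1), (2), (2), (3)


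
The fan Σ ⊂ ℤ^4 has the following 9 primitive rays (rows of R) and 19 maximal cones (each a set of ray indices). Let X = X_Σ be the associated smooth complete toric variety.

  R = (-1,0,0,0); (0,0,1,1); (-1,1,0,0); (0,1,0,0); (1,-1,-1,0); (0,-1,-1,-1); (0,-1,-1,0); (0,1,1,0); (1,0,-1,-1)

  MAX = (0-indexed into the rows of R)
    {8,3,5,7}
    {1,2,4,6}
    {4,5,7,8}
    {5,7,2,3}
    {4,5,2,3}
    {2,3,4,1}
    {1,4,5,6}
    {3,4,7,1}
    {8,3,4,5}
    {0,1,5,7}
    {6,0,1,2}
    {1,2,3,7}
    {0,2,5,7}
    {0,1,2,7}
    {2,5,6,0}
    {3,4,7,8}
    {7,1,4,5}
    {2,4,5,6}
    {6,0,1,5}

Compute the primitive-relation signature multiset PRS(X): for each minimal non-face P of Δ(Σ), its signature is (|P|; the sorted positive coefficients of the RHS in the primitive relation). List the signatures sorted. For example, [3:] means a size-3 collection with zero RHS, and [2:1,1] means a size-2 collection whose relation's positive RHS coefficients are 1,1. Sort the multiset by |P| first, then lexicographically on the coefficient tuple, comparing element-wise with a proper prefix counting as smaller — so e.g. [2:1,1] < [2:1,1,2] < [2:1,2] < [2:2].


Δ(Σ) — 9 vertices, 12 min non-faces:

  {6,7}:  v_{6} + v_{7} = 0 ; sig = [2:]
  {0,3}:  v_{0} + v_{3} = v_{2} ; sig = [2:1]
  {0,4}:  v_{0} + v_{4} = v_{6} ; sig = [2:1]
  {0,8}:  v_{0} + v_{8} = v_{3} + v_{5} ; sig = [2:1,1]
  {1,8}:  v_{1} + v_{8} = v_{4} + v_{7} ; sig = [2:1,1]
  {3,6}:  v_{3} + v_{6} = v_{2} + v_{4} ; sig = [2:1,1]
  {6,8}:  v_{6} + v_{8} = v_{3} + v_{4} + v_{5} ; sig = [2:1,1,1]
  {2,8}:  v_{2} + v_{8} = 2·v_{3} + v_{5} ; sig = [2:1,2]
  {1,3,5}:  v_{1} + v_{3} + v_{5} = 0 ; sig = [3:]
  {1,2,5}:  v_{1} + v_{2} + v_{5} = v_{0} ; sig = [3:1]
  {2,4,7}:  v_{2} + v_{4} + v_{7} = v_{3} ; sig = [3:1]
  {3,4,5,7}:  v_{3} + v_{4} + v_{5} + v_{7} = v_{8} ; sig = [4:1]

Signatures (|P|; sorted positive RHS coefficients), sorted:
    |P|=2: 8 collections, coeffs (), (1), (1), (1,1), (1,1), (1,1), (1,1,1), (1,2)
    |P|=3: 3 collections, coeffs (), (1), (1)
    |P|=4: 1 collection, coeffs (1)


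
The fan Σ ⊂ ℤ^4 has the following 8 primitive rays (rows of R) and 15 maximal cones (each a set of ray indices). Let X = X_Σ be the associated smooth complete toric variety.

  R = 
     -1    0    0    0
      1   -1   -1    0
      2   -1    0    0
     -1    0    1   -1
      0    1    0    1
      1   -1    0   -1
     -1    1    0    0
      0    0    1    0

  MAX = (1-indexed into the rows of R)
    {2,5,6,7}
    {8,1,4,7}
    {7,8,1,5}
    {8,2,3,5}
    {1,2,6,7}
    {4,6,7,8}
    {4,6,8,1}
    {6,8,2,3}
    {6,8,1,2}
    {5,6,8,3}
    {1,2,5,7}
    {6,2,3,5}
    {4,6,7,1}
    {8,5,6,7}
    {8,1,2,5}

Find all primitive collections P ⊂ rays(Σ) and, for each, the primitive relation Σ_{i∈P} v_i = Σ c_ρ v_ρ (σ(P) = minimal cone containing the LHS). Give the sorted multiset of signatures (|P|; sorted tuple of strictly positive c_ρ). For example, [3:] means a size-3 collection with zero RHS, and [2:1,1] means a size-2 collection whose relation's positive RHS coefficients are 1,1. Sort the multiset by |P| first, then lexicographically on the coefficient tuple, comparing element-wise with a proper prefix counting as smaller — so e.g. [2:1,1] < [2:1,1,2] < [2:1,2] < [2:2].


9 collections generate NE(X_Σ); each relation:

  • {1,3}:  v_{1} + v_{3} = v_{2} + v_{8}  so sig = [2:1,1]
  • {2,4}:  v_{2} + v_{4} = v_{1} + v_{6}  so sig = [2:1,1]
  • {3,4}:  v_{3} + v_{4} = v_{6} + v_{8}  so sig = [2:1,1]
  • {3,7}:  v_{3} + v_{7} = v_{5} + v_{6}  so sig = [2:1,1]
  • {4,5}:  v_{4} + v_{5} = v_{7} + v_{8}  so sig = [2:1,1]
  • {1,5,6}:  v_{1} + v_{5} + v_{6} = 0  so sig = [3:]
  • {2,7,8}:  v_{2} + v_{7} + v_{8} = 0  so sig = [3:]
  • {1,6,7,8}:  v_{1} + v_{6} + v_{7} + v_{8} = v_{4}  so sig = [4:1]
  • {2,5,6,8}:  v_{2} + v_{5} + v_{6} + v_{8} = v_{3}  so sig = [4:1]

so the primitive-relation signature multiset is
[[2:1,1], [2:1,1], [2:1,1], [2:1,1], [2:1,1], [3:], [3:], [4:1], [4:1]]


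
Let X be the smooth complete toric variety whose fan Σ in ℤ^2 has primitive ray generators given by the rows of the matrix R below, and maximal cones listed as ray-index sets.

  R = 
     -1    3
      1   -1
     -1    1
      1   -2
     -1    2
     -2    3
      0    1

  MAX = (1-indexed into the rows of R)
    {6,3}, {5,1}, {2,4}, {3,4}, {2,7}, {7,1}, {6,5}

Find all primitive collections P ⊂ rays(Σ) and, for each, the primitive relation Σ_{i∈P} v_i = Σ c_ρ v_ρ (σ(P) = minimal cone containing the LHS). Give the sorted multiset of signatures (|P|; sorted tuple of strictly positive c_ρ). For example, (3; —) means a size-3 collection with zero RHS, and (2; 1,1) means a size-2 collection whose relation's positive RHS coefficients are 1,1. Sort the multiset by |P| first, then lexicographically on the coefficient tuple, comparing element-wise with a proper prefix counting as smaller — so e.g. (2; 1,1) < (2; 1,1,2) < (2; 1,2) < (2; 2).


14 collections generate NE(X_Σ); each relation:

  P={2,3}:  v_{2} + v_{3} = 0  ⟹  sig = (2; —)
  P={4,5}:  v_{4} + v_{5} = 0  ⟹  sig = (2; —)
  P={1,4}:  v_{1} + v_{4} = v_{7}  ⟹  sig = (2; 1)
  P={2,5}:  v_{2} + v_{5} = v_{7}  ⟹  sig = (2; 1)
  P={2,6}:  v_{2} + v_{6} = v_{5}  ⟹  sig = (2; 1)
  P={3,5}:  v_{3} + v_{5} = v_{6}  ⟹  sig = (2; 1)
  P={3,7}:  v_{3} + v_{7} = v_{5}  ⟹  sig = (2; 1)
  P={4,6}:  v_{4} + v_{6} = v_{3}  ⟹  sig = (2; 1)
  P={4,7}:  v_{4} + v_{7} = v_{2}  ⟹  sig = (2; 1)
  P={5,7}:  v_{5} + v_{7} = v_{1}  ⟹  sig = (2; 1)
  P={1,2}:  v_{1} + v_{2} = 2·v_{7}  ⟹  sig = (2; 2)
  P={1,3}:  v_{1} + v_{3} = 2·v_{5}  ⟹  sig = (2; 2)
  P={6,7}:  v_{6} + v_{7} = 2·v_{5}  ⟹  sig = (2; 2)
  P={1,6}:  v_{1} + v_{6} = 3·v_{5}  ⟹  sig = (2; 3)

Sorted signature multiset PRS(X):
{ (2; —) ×2,  (2; 1) ×8,  (2; 2) ×3,  (2; 3) }


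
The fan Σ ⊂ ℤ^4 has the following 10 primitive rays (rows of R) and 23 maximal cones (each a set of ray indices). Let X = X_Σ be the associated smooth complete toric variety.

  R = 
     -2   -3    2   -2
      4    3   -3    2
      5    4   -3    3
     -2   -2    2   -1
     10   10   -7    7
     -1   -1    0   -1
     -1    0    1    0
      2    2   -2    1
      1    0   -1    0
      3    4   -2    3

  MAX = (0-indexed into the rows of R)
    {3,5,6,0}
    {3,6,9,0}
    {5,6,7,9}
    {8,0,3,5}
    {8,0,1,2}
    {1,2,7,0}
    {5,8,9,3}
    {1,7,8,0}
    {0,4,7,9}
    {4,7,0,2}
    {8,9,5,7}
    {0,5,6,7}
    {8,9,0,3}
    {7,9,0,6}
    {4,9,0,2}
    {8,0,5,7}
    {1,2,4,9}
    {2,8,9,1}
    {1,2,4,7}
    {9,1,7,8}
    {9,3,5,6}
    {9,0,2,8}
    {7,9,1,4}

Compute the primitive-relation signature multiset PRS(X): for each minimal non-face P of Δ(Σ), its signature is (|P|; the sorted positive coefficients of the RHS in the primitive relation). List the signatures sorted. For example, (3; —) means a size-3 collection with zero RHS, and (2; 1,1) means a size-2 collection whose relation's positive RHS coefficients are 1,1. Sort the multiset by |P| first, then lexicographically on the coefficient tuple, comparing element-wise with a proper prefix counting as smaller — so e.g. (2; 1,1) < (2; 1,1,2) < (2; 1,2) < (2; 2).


Primitive collections (18):

  • {3,7}:  v_{3} + v_{7} = 0 — sig = (2; —)
  • {6,8}:  v_{6} + v_{8} = 0 — sig = (2; —)
  • {2,5}:  v_{2} + v_{5} = v_{1} — sig = (2; 1)
  • {1,5}:  v_{1} + v_{5} = v_{7} + v_{8} — sig = (2; 1,1)
  • {3,4}:  v_{3} + v_{4} = v_{2} + v_{9} — sig = (2; 1,1)
  • {1,3}:  v_{1} + v_{3} = v_{0} + v_{8} + v_{9} — sig = (2; 1,1,1)
  • {1,6}:  v_{1} + v_{6} = v_{0} + v_{7} + v_{9} — sig = (2; 1,1,1)
  • {4,5}:  v_{4} + v_{5} = v_{1} + v_{7} + v_{9} — sig = (2; 1,1,1)
  • {4,8}:  v_{4} + v_{8} = 2·v_{1} + v_{9} — sig = (2; 1,2)
  • {2,3}:  v_{2} + v_{3} = 2·v_{0} + v_{8} + 2·v_{9} — sig = (2; 1,2,2)
  • {2,6}:  v_{2} + v_{6} = 2·v_{0} + v_{7} + 2·v_{9} — sig = (2; 1,2,2)
  • {4,6}:  v_{4} + v_{6} = 2·v_{0} + 2·v_{7} + 3·v_{9} — sig = (2; 2,2,3)
  • {0,5,9}:  v_{0} + v_{5} + v_{9} = 0 — sig = (3; —)
  • {0,1,9}:  v_{0} + v_{1} + v_{9} = v_{2} — sig = (3; 1)
  • {2,7,9}:  v_{2} + v_{7} + v_{9} = v_{4} — sig = (3; 1)
  • {0,1,4}:  v_{0} + v_{1} + v_{4} = 2·v_{2} + v_{7} — sig = (3; 1,2)
  • {2,7,8}:  v_{2} + v_{7} + v_{8} = 2·v_{1} — sig = (3; 2)
  • {0,7,8,9}:  v_{0} + v_{7} + v_{8} + v_{9} = v_{1} — sig = (4; 1)

so the primitive-relation signature multiset is
{ (2; —) ×2,  (2; 1),  (2; 1,1) ×2,  (2; 1,1,1) ×3,  (2; 1,2),  (2; 1,2,2) ×2,  (2; 2,2,3),  (3; —),  (3; 1) ×2,  (3; 1,2),  (3; 2),  (4; 1) }


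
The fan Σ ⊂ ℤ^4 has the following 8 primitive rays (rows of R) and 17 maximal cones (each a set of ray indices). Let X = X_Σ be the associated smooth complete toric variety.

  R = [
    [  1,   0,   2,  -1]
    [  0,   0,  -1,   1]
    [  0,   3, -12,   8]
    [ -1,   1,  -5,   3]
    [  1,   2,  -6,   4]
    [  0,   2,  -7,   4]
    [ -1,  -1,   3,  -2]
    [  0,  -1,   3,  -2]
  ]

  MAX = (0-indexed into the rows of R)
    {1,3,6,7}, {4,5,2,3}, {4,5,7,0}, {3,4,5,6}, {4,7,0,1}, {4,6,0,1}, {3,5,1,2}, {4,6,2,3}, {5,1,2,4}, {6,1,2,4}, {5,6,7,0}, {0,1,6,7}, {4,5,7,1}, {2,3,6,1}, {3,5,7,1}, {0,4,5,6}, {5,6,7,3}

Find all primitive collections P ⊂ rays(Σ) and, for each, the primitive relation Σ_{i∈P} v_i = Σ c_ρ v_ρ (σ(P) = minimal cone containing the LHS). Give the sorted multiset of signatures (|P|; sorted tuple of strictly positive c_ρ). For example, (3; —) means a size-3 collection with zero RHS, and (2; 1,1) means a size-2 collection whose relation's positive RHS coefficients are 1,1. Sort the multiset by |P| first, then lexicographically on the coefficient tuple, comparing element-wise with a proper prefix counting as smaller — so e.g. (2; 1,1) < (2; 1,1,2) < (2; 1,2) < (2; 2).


9 collections generate NE(X_Σ); each relation:

  P = {0,3}:  v_{0} + v_{3} = v_{4} + v_{6}  ⇒ sig = (2; 1,1)
  P = {0,2}:  v_{0} + v_{2} = v_{1} + 2·v_{4} + v_{6}  ⇒ sig = (2; 1,1,2)
  P = {2,7}:  v_{2} + v_{7} = 2·v_{1} + v_{5}  ⇒ sig = (2; 1,2)
  P = {4,6,7}:  v_{4} + v_{6} + v_{7} = 0  ⇒ sig = (3; —)
  P = {0,1,5}:  v_{0} + v_{1} + v_{5} = v_{4}  ⇒ sig = (3; 1)
  P = {1,3,4}:  v_{1} + v_{3} + v_{4} = v_{2}  ⇒ sig = (3; 1)
  P = {1,5,6}:  v_{1} + v_{5} + v_{6} = v_{3}  ⇒ sig = (3; 1)
  P = {3,4,7}:  v_{3} + v_{4} + v_{7} = v_{1} + v_{5}  ⇒ sig = (3; 1,1)
  P = {2,5,6}:  v_{2} + v_{5} + v_{6} = 2·v_{3} + v_{4}  ⇒ sig = (3; 1,2)

so the primitive-relation signature multiset is
    (2; 1,1)
    (2; 1,1,2)
    (2; 1,2)
    (3; —)
    (3; 1)
    (3; 1)
    (3; 1)
    (3; 1,1)
    (3; 1,2)


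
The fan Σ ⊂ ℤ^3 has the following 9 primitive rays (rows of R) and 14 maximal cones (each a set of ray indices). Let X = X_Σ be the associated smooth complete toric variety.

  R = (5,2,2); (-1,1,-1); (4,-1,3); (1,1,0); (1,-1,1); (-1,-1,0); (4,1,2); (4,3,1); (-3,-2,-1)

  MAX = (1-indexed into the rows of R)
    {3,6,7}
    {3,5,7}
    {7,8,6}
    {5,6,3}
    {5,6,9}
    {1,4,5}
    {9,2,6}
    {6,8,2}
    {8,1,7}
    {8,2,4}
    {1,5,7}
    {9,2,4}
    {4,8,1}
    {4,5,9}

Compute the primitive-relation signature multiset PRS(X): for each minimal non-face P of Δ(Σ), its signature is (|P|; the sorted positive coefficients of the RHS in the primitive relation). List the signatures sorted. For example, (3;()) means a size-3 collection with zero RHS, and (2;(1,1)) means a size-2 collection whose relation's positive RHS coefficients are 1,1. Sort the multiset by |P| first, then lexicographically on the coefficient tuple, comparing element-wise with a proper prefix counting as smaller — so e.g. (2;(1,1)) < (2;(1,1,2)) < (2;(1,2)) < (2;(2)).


Δ(Σ) — 9 vertices, 16 min non-faces:

  P={2,5}:  v_{2} + v_{5} = 0  →  sig = (2;())
  P={4,6}:  v_{4} + v_{6} = 0  →  sig = (2;())
  P={1,2}:  v_{1} + v_{2} = v_{8}  →  sig = (2;(1))
  P={1,6}:  v_{1} + v_{6} = v_{7}  →  sig = (2;(1))
  P={4,7}:  v_{4} + v_{7} = v_{1}  →  sig = (2;(1))
  P={5,8}:  v_{5} + v_{8} = v_{1}  →  sig = (2;(1))
  P={7,9}:  v_{7} + v_{9} = v_{5}  →  sig = (2;(1))
  P={8,9}:  v_{8} + v_{9} = v_{4}  →  sig = (2;(1))
  P={1,9}:  v_{1} + v_{9} = v_{4} + v_{5}  →  sig = (2;(1,1))
  P={2,3}:  v_{2} + v_{3} = v_{6} + v_{7}  →  sig = (2;(1,1))
  P={2,7}:  v_{2} + v_{7} = v_{6} + v_{8}  →  sig = (2;(1,1))
  P={3,4}:  v_{3} + v_{4} = v_{5} + v_{7}  →  sig = (2;(1,1))
  P={1,3}:  v_{1} + v_{3} = v_{5} + 2·v_{7}  →  sig = (2;(1,2))
  P={3,9}:  v_{3} + v_{9} = 2·v_{5} + v_{6}  →  sig = (2;(1,2))
  P={3,8}:  v_{3} + v_{8} = 2·v_{7}  →  sig = (2;(2))
  P={5,6,7}:  v_{5} + v_{6} + v_{7} = v_{3}  →  sig = (3;(1))

Signatures (|P|; sorted positive RHS coefficients), sorted:
[(2;()), (2;()), (2;(1)), (2;(1)), (2;(1)), (2;(1)), (2;(1)), (2;(1)), (2;(1,1)), (2;(1,1)), (2;(1,1)), (2;(1,1)), (2;(1,2)), (2;(1,2)), (2;(2)), (3;(1))]


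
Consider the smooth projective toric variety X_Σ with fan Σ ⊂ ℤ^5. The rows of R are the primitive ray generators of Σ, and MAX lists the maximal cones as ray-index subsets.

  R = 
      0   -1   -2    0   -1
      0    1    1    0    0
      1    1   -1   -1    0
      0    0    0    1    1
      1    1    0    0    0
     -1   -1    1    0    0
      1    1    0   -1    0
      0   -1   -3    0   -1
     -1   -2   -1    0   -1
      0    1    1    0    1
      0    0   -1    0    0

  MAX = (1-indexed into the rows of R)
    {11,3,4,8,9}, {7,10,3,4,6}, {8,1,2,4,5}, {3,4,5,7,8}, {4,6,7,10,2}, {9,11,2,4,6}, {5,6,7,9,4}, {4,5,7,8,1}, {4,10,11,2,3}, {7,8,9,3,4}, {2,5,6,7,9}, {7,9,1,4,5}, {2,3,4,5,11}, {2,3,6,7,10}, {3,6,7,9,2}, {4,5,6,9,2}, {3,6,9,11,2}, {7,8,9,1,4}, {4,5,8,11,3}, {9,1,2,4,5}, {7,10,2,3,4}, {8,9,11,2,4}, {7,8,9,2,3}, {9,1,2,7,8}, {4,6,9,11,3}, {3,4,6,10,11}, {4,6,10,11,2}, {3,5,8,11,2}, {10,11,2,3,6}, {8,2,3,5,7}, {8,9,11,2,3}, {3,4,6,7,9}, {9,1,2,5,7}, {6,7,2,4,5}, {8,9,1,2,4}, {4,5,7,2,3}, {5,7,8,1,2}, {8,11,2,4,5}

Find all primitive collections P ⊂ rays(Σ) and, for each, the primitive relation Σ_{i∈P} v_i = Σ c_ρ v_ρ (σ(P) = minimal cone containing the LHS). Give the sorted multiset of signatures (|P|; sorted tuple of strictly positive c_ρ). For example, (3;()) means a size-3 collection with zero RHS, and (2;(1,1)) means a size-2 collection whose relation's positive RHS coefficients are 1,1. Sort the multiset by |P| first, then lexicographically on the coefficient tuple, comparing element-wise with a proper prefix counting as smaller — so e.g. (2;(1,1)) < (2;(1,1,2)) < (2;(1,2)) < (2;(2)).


Σ has 20 primitive collections:

  P={1,6}:  v_{1} + v_{6} = v_{9} — sig = (2;(1))
  P={1,10}:  v_{1} + v_{10} = v_{11} — sig = (2;(1))
  P={1,11}:  v_{1} + v_{11} = v_{8} — sig = (2;(1))
  P={7,11}:  v_{7} + v_{11} = v_{3} — sig = (2;(1))
  P={1,3}:  v_{1} + v_{3} = v_{7} + v_{8} — sig = (2;(1,1))
  P={6,8}:  v_{6} + v_{8} = v_{9} + v_{11} — sig = (2;(1,1))
  P={9,10}:  v_{9} + v_{10} = v_{6} + v_{11} — sig = (2;(1,1))
  P={5,10}:  v_{5} + v_{10} = v_{2} + v_{4} + v_{7} — sig = (2;(1,1,1))
  P={8,10}:  v_{8} + v_{10} = 2·v_{11} — sig = (2;(2))
  P={5,6,11}:  v_{5} + v_{6} + v_{11} = 0 — sig = (3;())
  P={3,5,6}:  v_{3} + v_{5} + v_{6} = v_{7} — sig = (3;(1))
  P={5,9,11}:  v_{5} + v_{9} + v_{11} = v_{1} — sig = (3;(1))
  P={3,5,9}:  v_{3} + v_{5} + v_{9} = v_{1} + v_{7} — sig = (3;(1,1))
  P={5,8,9}:  v_{5} + v_{8} + v_{9} = 2·v_{1} — sig = (3;(2))
  P={2,4,7,9}:  v_{2} + v_{4} + v_{7} + v_{9} = 0 — sig = (4;())
  P={2,3,4,6}:  v_{2} + v_{3} + v_{4} + v_{6} = v_{10} — sig = (4;(1))
  P={2,3,4,9}:  v_{2} + v_{3} + v_{4} + v_{9} = v_{11} — sig = (4;(1))
  P={1,2,4,7}:  v_{1} + v_{2} + v_{4} + v_{7} = v_{5} + v_{11} — sig = (4;(1,1))
  P={2,4,7,8}:  v_{2} + v_{4} + v_{7} + v_{8} = v_{5} + 2·v_{11} — sig = (4;(1,2))
  P={2,3,4,8}:  v_{2} + v_{3} + v_{4} + v_{8} = v_{5} + 3·v_{11} — sig = (4;(1,3))

Hence PRS(X_Σ) =
[(2;(1)), (2;(1)), (2;(1)), (2;(1)), (2;(1,1)), (2;(1,1)), (2;(1,1)), (2;(1,1,1)), (2;(2)), (3;()), (3;(1)), (3;(1)), (3;(1,1)), (3;(2)), (4;()), (4;(1)), (4;(1)), (4;(1,1)), (4;(1,2)), (4;(1,3))]


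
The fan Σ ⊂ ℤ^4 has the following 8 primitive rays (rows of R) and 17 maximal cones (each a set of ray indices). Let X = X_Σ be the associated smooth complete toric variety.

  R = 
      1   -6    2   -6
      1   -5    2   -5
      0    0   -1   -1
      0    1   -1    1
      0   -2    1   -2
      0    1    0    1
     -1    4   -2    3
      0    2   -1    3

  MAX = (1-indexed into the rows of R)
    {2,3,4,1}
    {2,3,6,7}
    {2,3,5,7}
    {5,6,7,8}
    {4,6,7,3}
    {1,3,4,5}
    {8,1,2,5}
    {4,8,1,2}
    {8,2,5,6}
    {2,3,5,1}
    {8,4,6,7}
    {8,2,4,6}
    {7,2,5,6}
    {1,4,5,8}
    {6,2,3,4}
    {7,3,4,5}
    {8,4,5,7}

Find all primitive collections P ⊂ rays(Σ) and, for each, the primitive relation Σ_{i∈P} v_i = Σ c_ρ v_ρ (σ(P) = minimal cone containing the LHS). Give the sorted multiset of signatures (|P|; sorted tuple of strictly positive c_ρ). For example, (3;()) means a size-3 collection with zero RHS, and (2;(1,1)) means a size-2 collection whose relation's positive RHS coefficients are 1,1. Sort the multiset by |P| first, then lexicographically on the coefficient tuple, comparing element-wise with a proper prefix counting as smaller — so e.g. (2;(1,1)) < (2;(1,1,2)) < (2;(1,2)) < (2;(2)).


The 8 primitive collections of Σ (r=8, n=4):

  • {1,6}:  v_{1} + v_{6} = v_{2} ; sig = (2;(1))
  • {1,7}:  v_{1} + v_{7} = v_{3} + v_{5} ; sig = (2;(1,1))
  • {3,8}:  v_{3} + v_{8} = 2·v_{4} ; sig = (2;(2))
  • {4,5,6}:  v_{4} + v_{5} + v_{6} = 0 ; sig = (3;())
  • {2,4,5}:  v_{2} + v_{4} + v_{5} = v_{1} ; sig = (3;(1))
  • {2,4,7}:  v_{2} + v_{4} + v_{7} = v_{3} ; sig = (3;(1))
  • {2,7,8}:  v_{2} + v_{7} + v_{8} = v_{4} ; sig = (3;(1))
  • {3,5,6}:  v_{3} + v_{5} + v_{6} = v_{2} + v_{7} ; sig = (3;(1,1))

Signatures (|P|; sorted positive RHS coefficients), sorted:
[(2;(1)), (2;(1,1)), (2;(2)), (3;()), (3;(1)), (3;(1)), (3;(1)), (3;(1,1))]


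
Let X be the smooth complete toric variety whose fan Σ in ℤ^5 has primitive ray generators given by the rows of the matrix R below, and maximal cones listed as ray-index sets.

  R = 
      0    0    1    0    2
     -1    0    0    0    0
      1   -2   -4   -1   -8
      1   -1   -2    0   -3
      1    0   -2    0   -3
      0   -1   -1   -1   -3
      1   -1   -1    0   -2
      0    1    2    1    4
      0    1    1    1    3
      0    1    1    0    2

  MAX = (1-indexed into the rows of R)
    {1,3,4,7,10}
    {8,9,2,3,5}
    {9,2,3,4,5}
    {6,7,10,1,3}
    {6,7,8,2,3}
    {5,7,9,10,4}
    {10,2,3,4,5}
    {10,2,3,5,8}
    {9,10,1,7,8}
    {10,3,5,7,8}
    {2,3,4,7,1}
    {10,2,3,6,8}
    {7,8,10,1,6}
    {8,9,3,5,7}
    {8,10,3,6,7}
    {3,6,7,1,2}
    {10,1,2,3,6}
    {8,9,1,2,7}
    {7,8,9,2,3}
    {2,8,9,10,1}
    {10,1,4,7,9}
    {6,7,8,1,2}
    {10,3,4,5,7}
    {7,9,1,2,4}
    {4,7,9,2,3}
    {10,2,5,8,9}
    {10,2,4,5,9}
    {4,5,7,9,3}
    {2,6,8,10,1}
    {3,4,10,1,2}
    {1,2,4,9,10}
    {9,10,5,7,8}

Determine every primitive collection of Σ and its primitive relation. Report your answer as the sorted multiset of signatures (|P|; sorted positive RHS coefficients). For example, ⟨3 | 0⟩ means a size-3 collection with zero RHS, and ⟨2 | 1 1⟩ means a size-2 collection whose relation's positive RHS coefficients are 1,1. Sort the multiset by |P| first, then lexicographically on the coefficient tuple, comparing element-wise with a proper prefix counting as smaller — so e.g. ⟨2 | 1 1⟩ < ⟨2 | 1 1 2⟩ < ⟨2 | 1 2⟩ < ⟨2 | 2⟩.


Δ(Σ) — 10 vertices, 10 min non-faces:

  • {6,9}:  v_{6} + v_{9} = 0  so sig = ⟨2 | 0⟩
  • {1,5}:  v_{1} + v_{5} = v_{4} + v_{10}  so sig = ⟨2 | 1 1⟩
  • {4,6}:  v_{4} + v_{6} = v_{1} + v_{3}  so sig = ⟨2 | 1 1⟩
  • {4,8}:  v_{4} + v_{8} = v_{7} + v_{9}  so sig = ⟨2 | 1 1⟩
  • {5,6}:  v_{5} + v_{6} = v_{3} + v_{10}  so sig = ⟨2 | 1 1⟩
  • {2,7,10}:  v_{2} + v_{7} + v_{10} = 0  so sig = ⟨3 | 0⟩
  • {1,3,8}:  v_{1} + v_{3} + v_{8} = v_{7}  so sig = ⟨3 | 1⟩
  • {1,3,9}:  v_{1} + v_{3} + v_{9} = v_{4}  so sig = ⟨3 | 1⟩
  • {3,9,10}:  v_{3} + v_{9} + v_{10} = v_{5}  so sig = ⟨3 | 1⟩
  • {2,5,7}:  v_{2} + v_{5} + v_{7} = v_{3} + v_{9}  so sig = ⟨3 | 1 1⟩

Signatures (|P|; sorted positive RHS coefficients), sorted:
{ ⟨2 | 0⟩,  ⟨2 | 1 1⟩ ×4,  ⟨3 | 0⟩,  ⟨3 | 1⟩ ×3,  ⟨3 | 1 1⟩ }


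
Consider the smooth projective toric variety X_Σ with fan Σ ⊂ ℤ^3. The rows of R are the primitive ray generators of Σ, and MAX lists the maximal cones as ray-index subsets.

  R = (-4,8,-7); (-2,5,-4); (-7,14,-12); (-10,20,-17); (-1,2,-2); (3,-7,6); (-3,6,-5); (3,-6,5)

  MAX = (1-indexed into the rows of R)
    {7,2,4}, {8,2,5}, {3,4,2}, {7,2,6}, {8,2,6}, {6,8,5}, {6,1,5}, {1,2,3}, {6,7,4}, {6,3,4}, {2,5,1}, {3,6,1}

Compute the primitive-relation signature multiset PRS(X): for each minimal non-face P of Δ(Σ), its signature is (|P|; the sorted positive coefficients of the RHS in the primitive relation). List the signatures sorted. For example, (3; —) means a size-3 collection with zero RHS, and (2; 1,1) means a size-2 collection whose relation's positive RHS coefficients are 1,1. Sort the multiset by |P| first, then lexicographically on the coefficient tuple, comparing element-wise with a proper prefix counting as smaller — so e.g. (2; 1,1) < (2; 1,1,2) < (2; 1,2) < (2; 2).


The 14 primitive collections of Σ (r=8, n=3):

  {7,8}:  v_{7} + v_{8} = 0  ⇒ sig = (2; —)
  {1,7}:  v_{1} + v_{7} = v_{3}  ⇒ sig = (2; 1)
  {1,8}:  v_{1} + v_{8} = v_{5}  ⇒ sig = (2; 1)
  {3,7}:  v_{3} + v_{7} = v_{4}  ⇒ sig = (2; 1)
  {3,8}:  v_{3} + v_{8} = v_{1}  ⇒ sig = (2; 1)
  {4,8}:  v_{4} + v_{8} = v_{3}  ⇒ sig = (2; 1)
  {5,7}:  v_{5} + v_{7} = v_{1}  ⇒ sig = (2; 1)
  {4,5}:  v_{4} + v_{5} = v_{1} + v_{3}  ⇒ sig = (2; 1,1)
  {1,4}:  v_{1} + v_{4} = 2·v_{3}  ⇒ sig = (2; 2)
  {3,5}:  v_{3} + v_{5} = 2·v_{1}  ⇒ sig = (2; 2)
  {2,5,6}:  v_{2} + v_{5} + v_{6} = 0  ⇒ sig = (3; —)
  {1,2,6}:  v_{1} + v_{2} + v_{6} = v_{7}  ⇒ sig = (3; 1)
  {2,3,6}:  v_{2} + v_{3} + v_{6} = 2·v_{7}  ⇒ sig = (3; 2)
  {2,4,6}:  v_{2} + v_{4} + v_{6} = 3·v_{7}  ⇒ sig = (3; 3)

Signatures (|P|; sorted positive RHS coefficients), sorted:
    (2; —)
    (2; 1)
    (2; 1)
    (2; 1)
    (2; 1)
    (2; 1)
    (2; 1)
    (2; 1,1)
    (2; 2)
    (2; 2)
    (3; —)
    (3; 1)
    (3; 2)
    (3; 3)


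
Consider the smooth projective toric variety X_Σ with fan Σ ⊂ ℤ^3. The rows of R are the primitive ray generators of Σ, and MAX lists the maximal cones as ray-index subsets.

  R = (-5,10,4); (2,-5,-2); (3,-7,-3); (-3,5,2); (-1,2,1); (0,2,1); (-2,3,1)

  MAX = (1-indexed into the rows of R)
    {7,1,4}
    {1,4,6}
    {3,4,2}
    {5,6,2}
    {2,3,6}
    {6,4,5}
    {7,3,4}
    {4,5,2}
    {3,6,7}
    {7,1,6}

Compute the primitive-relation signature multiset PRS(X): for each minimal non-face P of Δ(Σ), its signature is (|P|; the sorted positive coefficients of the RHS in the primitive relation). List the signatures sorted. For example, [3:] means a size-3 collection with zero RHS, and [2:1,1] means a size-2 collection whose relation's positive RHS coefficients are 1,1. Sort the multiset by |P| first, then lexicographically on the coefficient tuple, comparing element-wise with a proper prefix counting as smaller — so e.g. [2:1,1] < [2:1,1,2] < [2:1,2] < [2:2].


|primitive collections| = 9. Relations:

  P = {1,2}:  v_{1} + v_{2} = v_{4}  so sig = [2:1]
  P = {1,3}:  v_{1} + v_{3} = v_{7}  so sig = [2:1]
  P = {3,5}:  v_{3} + v_{5} = v_{2}  so sig = [2:1]
  P = {5,7}:  v_{5} + v_{7} = v_{4}  so sig = [2:1]
  P = {2,7}:  v_{2} + v_{7} = v_{3} + v_{4}  so sig = [2:1,1]
  P = {1,5}:  v_{1} + v_{5} = 2·v_{4} + v_{6}  so sig = [2:1,2]
  P = {3,4,6}:  v_{3} + v_{4} + v_{6} = 0  so sig = [3:]
  P = {2,4,6}:  v_{2} + v_{4} + v_{6} = v_{5}  so sig = [3:1]
  P = {4,6,7}:  v_{4} + v_{6} + v_{7} = v_{1}  so sig = [3:1]

Hence PRS(X_Σ) =
    |P|=2: 6 collections, coeffs (1), (1), (1), (1), (1,1), (1,2)
    |P|=3: 3 collections, coeffs (), (1), (1)


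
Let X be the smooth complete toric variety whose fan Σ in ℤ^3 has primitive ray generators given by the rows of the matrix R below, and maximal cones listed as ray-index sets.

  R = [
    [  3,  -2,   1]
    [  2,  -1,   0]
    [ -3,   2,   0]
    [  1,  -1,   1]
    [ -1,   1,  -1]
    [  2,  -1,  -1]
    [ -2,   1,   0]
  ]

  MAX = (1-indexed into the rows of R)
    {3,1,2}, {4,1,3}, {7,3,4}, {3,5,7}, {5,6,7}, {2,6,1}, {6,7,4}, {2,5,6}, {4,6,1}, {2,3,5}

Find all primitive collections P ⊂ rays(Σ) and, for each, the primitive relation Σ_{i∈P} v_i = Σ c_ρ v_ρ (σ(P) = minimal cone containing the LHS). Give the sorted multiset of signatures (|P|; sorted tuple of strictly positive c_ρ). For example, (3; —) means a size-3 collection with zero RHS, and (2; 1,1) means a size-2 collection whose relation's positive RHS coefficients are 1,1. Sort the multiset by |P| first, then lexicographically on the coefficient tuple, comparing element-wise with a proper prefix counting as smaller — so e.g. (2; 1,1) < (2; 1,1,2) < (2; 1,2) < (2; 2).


Σ has 6 primitive collections:

  • {2,7}:  v_{2} + v_{7} = 0  ⟹  sig = (2; —)
  • {4,5}:  v_{4} + v_{5} = 0  ⟹  sig = (2; —)
  • {1,5}:  v_{1} + v_{5} = v_{2}  ⟹  sig = (2; 1)
  • {1,7}:  v_{1} + v_{7} = v_{4}  ⟹  sig = (2; 1)
  • {2,4}:  v_{2} + v_{4} = v_{1}  ⟹  sig = (2; 1)
  • {3,6}:  v_{3} + v_{6} = v_{5}  ⟹  sig = (2; 1)

Signatures (|P|; sorted positive RHS coefficients), sorted:
{ (2; —) ×2,  (2; 1) ×4 }
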